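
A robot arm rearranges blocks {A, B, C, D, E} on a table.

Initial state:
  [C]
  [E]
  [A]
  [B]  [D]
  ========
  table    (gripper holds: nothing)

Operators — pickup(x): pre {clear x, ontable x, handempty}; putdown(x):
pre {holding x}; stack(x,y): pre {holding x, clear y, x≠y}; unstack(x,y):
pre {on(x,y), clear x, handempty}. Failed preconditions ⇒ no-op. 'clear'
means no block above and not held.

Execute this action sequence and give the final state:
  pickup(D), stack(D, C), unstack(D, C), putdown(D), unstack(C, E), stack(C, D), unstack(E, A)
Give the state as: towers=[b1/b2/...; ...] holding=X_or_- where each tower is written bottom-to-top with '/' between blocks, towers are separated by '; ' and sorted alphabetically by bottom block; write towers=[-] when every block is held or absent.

step 1 (pickup(D)): towers=[B/A/E/C] holding=D
step 2 (stack(D, C)): towers=[B/A/E/C/D] holding=-
step 3 (unstack(D, C)): towers=[B/A/E/C] holding=D
step 4 (putdown(D)): towers=[B/A/E/C; D] holding=-
step 5 (unstack(C, E)): towers=[B/A/E; D] holding=C
step 6 (stack(C, D)): towers=[B/A/E; D/C] holding=-
step 7 (unstack(E, A)): towers=[B/A; D/C] holding=E

towers=[B/A; D/C] holding=E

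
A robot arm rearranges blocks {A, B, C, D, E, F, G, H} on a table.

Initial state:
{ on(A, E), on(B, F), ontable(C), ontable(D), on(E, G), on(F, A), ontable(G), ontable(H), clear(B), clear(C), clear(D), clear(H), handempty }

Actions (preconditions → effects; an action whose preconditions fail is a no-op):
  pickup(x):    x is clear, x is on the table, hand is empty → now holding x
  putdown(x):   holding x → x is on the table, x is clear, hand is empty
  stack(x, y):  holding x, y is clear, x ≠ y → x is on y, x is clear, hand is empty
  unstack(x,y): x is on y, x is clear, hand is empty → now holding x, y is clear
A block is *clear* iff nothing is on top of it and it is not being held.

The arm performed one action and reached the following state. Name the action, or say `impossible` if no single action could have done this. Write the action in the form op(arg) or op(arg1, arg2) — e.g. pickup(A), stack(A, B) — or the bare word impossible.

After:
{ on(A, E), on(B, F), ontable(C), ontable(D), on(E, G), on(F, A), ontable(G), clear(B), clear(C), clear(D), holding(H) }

pickup(H)

target: towers=[C; D; G/E/A/F/B] holding=H
         pickup(H) → towers=[C; D; G/E/A/F/B] holding=H  ← match
     unstack(B, F) → towers=[C; D; G/E/A/F; H] holding=B
         pickup(D) → towers=[C; G/E/A/F/B; H] holding=D
         pickup(C) → towers=[D; G/E/A/F/B; H] holding=C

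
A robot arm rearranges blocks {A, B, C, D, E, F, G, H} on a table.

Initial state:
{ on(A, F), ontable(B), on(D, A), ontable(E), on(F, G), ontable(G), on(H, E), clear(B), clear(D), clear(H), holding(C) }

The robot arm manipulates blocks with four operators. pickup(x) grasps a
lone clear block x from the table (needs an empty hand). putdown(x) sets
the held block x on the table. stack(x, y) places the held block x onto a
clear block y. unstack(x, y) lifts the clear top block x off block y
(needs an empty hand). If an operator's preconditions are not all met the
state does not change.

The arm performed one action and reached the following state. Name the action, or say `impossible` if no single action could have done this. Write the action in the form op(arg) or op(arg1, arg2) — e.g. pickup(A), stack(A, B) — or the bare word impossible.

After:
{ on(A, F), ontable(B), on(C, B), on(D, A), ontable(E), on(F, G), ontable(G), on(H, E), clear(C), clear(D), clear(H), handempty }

stack(C, B)

target: towers=[B/C; E/H; G/F/A/D] holding=-
        putdown(C) → towers=[B; C; E/H; G/F/A/D] holding=-
       stack(C, H) → towers=[B; E/H/C; G/F/A/D] holding=-
       stack(C, B) → towers=[B/C; E/H; G/F/A/D] holding=-  ← match
       stack(C, D) → towers=[B; E/H; G/F/A/D/C] holding=-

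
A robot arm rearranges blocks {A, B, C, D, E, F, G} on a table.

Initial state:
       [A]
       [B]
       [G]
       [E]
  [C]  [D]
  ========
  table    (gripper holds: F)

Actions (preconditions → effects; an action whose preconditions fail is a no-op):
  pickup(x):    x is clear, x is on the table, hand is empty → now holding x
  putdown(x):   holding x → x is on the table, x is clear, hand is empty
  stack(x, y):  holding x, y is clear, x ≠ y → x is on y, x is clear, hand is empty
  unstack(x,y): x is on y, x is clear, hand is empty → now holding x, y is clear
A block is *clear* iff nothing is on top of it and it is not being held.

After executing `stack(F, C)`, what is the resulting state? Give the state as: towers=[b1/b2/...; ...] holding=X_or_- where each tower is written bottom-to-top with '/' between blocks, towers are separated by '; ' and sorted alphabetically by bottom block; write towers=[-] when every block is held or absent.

before: towers=[C; D/E/G/B/A] holding=F
pre[stack(F, C)]: holding(F) ✓, clear(C) ✓, F≠C ✓
all met → apply stack(F, C)
after:  towers=[C/F; D/E/G/B/A] holding=-

towers=[C/F; D/E/G/B/A] holding=-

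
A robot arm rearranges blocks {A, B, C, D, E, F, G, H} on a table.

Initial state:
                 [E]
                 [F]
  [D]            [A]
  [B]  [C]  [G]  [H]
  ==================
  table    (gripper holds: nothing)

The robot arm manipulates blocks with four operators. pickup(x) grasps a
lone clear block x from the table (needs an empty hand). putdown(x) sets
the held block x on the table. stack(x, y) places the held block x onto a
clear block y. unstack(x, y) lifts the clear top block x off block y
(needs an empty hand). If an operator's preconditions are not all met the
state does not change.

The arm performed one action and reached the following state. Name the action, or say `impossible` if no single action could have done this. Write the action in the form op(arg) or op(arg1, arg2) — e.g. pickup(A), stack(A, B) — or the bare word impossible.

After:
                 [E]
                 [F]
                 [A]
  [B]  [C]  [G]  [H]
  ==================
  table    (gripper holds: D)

unstack(D, B)

target: towers=[B; C; G; H/A/F/E] holding=D
         pickup(G) → towers=[B/D; C; H/A/F/E] holding=G
     unstack(E, F) → towers=[B/D; C; G; H/A/F] holding=E
     unstack(D, B) → towers=[B; C; G; H/A/F/E] holding=D  ← match
         pickup(C) → towers=[B/D; G; H/A/F/E] holding=C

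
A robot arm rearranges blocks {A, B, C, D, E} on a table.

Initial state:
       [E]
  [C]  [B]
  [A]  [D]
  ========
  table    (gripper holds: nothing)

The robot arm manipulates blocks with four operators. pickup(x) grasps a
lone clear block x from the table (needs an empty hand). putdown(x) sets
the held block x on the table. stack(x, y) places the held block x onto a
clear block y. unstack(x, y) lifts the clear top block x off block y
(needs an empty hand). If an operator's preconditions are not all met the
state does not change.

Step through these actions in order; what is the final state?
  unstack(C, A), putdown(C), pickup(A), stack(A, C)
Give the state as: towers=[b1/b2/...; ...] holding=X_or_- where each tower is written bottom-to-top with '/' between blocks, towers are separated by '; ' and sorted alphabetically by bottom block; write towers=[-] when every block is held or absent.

step 1 (unstack(C, A)): towers=[A; D/B/E] holding=C
step 2 (putdown(C)): towers=[A; C; D/B/E] holding=-
step 3 (pickup(A)): towers=[C; D/B/E] holding=A
step 4 (stack(A, C)): towers=[C/A; D/B/E] holding=-

towers=[C/A; D/B/E] holding=-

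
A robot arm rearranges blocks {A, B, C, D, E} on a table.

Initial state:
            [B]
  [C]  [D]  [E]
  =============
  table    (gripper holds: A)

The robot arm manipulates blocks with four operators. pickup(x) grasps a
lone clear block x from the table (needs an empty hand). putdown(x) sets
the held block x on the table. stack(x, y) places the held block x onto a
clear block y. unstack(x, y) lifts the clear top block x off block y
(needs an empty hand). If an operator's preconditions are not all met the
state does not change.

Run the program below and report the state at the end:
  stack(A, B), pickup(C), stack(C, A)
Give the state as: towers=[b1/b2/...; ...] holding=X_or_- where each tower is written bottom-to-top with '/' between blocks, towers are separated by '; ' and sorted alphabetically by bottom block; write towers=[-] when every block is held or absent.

step 1 (stack(A, B)): towers=[C; D; E/B/A] holding=-
step 2 (pickup(C)): towers=[D; E/B/A] holding=C
step 3 (stack(C, A)): towers=[D; E/B/A/C] holding=-

towers=[D; E/B/A/C] holding=-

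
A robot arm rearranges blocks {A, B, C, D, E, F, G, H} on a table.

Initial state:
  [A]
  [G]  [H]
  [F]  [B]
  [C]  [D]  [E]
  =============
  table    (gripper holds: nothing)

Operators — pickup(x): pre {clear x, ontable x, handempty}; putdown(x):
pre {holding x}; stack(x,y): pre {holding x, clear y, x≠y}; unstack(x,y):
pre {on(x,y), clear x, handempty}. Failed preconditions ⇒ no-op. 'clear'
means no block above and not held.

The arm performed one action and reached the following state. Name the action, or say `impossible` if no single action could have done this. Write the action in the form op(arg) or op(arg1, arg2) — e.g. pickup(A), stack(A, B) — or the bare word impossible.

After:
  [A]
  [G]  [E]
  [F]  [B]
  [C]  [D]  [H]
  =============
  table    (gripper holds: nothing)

target: towers=[C/F/G/A; D/B/E; H] holding=-
     unstack(A, G) → towers=[C/F/G; D/B/H; E] holding=A
         pickup(E) → towers=[C/F/G/A; D/B/H] holding=E
     unstack(H, B) → towers=[C/F/G/A; D/B; E] holding=H
none of the 3 applicable actions match → impossible

impossible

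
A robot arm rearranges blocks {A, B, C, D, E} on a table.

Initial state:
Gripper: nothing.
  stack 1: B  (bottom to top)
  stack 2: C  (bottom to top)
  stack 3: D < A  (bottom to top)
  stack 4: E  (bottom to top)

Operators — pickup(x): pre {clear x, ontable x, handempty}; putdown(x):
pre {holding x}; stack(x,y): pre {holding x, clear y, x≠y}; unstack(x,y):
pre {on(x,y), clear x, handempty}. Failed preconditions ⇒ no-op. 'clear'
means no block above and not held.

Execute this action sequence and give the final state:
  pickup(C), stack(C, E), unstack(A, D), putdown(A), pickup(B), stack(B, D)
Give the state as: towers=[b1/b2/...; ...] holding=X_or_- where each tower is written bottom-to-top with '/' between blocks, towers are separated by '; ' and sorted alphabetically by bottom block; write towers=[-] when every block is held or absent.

step 1 (pickup(C)): towers=[B; D/A; E] holding=C
step 2 (stack(C, E)): towers=[B; D/A; E/C] holding=-
step 3 (unstack(A, D)): towers=[B; D; E/C] holding=A
step 4 (putdown(A)): towers=[A; B; D; E/C] holding=-
step 5 (pickup(B)): towers=[A; D; E/C] holding=B
step 6 (stack(B, D)): towers=[A; D/B; E/C] holding=-

towers=[A; D/B; E/C] holding=-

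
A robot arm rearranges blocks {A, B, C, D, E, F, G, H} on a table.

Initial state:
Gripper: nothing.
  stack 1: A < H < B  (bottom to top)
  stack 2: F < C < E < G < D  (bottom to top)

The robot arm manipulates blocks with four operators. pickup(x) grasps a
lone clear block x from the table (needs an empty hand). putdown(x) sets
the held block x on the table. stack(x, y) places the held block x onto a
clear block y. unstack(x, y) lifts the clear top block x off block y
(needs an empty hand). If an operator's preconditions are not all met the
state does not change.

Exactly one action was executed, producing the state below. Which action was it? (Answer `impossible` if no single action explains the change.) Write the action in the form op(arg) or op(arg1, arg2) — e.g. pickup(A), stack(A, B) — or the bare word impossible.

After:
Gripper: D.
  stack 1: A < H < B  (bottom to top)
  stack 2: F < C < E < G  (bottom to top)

unstack(D, G)

target: towers=[A/H/B; F/C/E/G] holding=D
     unstack(B, H) → towers=[A/H; F/C/E/G/D] holding=B
     unstack(D, G) → towers=[A/H/B; F/C/E/G] holding=D  ← match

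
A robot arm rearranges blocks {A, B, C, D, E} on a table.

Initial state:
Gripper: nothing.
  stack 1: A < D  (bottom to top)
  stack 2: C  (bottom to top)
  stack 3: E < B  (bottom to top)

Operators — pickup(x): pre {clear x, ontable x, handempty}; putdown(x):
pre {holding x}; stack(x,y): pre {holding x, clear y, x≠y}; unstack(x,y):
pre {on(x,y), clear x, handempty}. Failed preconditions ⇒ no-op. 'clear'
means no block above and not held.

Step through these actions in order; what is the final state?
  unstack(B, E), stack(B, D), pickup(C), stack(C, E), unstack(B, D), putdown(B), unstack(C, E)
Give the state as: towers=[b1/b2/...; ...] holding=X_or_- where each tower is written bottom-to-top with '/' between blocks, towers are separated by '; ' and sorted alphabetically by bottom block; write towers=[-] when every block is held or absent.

step 1 (unstack(B, E)): towers=[A/D; C; E] holding=B
step 2 (stack(B, D)): towers=[A/D/B; C; E] holding=-
step 3 (pickup(C)): towers=[A/D/B; E] holding=C
step 4 (stack(C, E)): towers=[A/D/B; E/C] holding=-
step 5 (unstack(B, D)): towers=[A/D; E/C] holding=B
step 6 (putdown(B)): towers=[A/D; B; E/C] holding=-
step 7 (unstack(C, E)): towers=[A/D; B; E] holding=C

towers=[A/D; B; E] holding=C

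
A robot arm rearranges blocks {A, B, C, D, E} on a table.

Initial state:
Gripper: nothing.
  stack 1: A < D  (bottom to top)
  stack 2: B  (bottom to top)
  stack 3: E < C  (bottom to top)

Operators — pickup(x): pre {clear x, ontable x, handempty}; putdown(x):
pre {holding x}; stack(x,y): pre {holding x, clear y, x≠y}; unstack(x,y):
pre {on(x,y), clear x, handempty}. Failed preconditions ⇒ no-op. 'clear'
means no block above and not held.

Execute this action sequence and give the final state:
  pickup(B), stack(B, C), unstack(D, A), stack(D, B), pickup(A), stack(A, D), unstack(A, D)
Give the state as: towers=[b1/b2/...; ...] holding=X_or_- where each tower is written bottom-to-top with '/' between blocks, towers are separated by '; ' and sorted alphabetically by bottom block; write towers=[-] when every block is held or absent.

towers=[E/C/B/D] holding=A

step 1 (pickup(B)): towers=[A/D; E/C] holding=B
step 2 (stack(B, C)): towers=[A/D; E/C/B] holding=-
step 3 (unstack(D, A)): towers=[A; E/C/B] holding=D
step 4 (stack(D, B)): towers=[A; E/C/B/D] holding=-
step 5 (pickup(A)): towers=[E/C/B/D] holding=A
step 6 (stack(A, D)): towers=[E/C/B/D/A] holding=-
step 7 (unstack(A, D)): towers=[E/C/B/D] holding=A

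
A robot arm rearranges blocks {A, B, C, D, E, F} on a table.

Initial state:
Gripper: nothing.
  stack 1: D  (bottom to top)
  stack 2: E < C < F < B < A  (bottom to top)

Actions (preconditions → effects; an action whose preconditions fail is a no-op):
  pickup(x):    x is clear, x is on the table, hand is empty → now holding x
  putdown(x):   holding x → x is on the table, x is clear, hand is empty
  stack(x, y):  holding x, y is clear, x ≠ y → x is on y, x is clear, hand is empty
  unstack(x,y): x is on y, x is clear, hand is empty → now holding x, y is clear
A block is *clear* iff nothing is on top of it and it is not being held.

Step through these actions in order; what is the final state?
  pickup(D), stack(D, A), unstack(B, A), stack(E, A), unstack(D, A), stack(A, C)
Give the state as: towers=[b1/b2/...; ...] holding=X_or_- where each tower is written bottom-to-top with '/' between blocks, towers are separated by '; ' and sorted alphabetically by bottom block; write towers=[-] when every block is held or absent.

towers=[E/C/F/B/A] holding=D

step 1 (pickup(D)): towers=[E/C/F/B/A] holding=D
step 2 (stack(D, A)): towers=[E/C/F/B/A/D] holding=-
step 3 (unstack(B, A)) [no-op]: towers=[E/C/F/B/A/D] holding=-
step 4 (stack(E, A)) [no-op]: towers=[E/C/F/B/A/D] holding=-
step 5 (unstack(D, A)): towers=[E/C/F/B/A] holding=D
step 6 (stack(A, C)) [no-op]: towers=[E/C/F/B/A] holding=D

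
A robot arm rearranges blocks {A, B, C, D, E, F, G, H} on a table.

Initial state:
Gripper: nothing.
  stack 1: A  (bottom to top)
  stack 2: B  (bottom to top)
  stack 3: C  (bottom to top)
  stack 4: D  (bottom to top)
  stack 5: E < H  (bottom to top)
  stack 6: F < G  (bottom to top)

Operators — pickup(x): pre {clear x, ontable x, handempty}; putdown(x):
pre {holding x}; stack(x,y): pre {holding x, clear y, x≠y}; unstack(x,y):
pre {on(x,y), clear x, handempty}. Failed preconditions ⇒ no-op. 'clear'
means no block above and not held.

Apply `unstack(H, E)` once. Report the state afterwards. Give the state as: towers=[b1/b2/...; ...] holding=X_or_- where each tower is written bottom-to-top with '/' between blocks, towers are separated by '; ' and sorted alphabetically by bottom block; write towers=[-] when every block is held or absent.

towers=[A; B; C; D; E; F/G] holding=H

before: towers=[A; B; C; D; E/H; F/G] holding=-
pre[unstack(H, E)]: on(H,E) ✓, clear(H) ✓, handempty ✓
all met → apply unstack(H, E)
after:  towers=[A; B; C; D; E; F/G] holding=H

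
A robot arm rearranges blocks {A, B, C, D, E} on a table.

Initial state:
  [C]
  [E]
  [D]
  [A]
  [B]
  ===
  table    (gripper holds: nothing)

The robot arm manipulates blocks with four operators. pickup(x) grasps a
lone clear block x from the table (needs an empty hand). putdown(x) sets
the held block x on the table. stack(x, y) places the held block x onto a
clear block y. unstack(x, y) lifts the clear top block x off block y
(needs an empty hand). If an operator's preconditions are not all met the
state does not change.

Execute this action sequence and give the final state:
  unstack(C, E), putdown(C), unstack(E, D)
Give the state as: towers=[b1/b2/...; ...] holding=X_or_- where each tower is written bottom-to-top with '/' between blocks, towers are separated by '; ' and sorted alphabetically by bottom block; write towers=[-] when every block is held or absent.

step 1 (unstack(C, E)): towers=[B/A/D/E] holding=C
step 2 (putdown(C)): towers=[B/A/D/E; C] holding=-
step 3 (unstack(E, D)): towers=[B/A/D; C] holding=E

towers=[B/A/D; C] holding=E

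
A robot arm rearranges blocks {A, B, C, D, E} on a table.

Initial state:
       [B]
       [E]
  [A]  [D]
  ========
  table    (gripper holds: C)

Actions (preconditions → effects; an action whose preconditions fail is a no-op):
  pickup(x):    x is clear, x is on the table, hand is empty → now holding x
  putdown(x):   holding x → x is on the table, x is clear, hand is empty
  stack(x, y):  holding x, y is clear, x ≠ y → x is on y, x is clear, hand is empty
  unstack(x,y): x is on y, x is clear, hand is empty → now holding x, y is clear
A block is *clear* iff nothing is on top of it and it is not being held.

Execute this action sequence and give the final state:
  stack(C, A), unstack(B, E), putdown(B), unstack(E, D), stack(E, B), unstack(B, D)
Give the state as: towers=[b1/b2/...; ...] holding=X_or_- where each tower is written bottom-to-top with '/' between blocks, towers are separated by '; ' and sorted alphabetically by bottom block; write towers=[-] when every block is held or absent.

towers=[A/C; B/E; D] holding=-

step 1 (stack(C, A)): towers=[A/C; D/E/B] holding=-
step 2 (unstack(B, E)): towers=[A/C; D/E] holding=B
step 3 (putdown(B)): towers=[A/C; B; D/E] holding=-
step 4 (unstack(E, D)): towers=[A/C; B; D] holding=E
step 5 (stack(E, B)): towers=[A/C; B/E; D] holding=-
step 6 (unstack(B, D)) [no-op]: towers=[A/C; B/E; D] holding=-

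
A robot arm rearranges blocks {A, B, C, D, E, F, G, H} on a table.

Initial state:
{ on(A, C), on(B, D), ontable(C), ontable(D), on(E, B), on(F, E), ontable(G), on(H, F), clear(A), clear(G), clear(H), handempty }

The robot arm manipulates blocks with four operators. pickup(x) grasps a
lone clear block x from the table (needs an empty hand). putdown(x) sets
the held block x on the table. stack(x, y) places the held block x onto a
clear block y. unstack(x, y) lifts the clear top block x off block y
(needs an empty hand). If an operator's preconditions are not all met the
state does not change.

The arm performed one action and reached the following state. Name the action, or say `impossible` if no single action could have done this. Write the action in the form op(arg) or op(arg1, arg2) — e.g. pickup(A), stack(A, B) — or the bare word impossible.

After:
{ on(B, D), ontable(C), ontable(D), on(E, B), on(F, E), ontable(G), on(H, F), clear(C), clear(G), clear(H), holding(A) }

unstack(A, C)

target: towers=[C; D/B/E/F/H; G] holding=A
         pickup(G) → towers=[C/A; D/B/E/F/H] holding=G
     unstack(A, C) → towers=[C; D/B/E/F/H; G] holding=A  ← match
     unstack(H, F) → towers=[C/A; D/B/E/F; G] holding=H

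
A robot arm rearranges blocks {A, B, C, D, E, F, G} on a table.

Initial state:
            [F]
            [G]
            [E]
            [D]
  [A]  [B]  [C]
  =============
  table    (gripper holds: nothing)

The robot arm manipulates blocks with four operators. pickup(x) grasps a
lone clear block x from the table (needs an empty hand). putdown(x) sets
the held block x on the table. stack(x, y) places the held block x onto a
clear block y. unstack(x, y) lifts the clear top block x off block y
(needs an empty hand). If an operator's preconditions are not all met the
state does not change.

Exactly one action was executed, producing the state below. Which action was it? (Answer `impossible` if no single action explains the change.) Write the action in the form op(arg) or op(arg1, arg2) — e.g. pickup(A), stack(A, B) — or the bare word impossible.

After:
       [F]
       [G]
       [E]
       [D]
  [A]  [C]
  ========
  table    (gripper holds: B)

pickup(B)

target: towers=[A; C/D/E/G/F] holding=B
         pickup(B) → towers=[A; C/D/E/G/F] holding=B  ← match
     unstack(F, G) → towers=[A; B; C/D/E/G] holding=F
         pickup(A) → towers=[B; C/D/E/G/F] holding=A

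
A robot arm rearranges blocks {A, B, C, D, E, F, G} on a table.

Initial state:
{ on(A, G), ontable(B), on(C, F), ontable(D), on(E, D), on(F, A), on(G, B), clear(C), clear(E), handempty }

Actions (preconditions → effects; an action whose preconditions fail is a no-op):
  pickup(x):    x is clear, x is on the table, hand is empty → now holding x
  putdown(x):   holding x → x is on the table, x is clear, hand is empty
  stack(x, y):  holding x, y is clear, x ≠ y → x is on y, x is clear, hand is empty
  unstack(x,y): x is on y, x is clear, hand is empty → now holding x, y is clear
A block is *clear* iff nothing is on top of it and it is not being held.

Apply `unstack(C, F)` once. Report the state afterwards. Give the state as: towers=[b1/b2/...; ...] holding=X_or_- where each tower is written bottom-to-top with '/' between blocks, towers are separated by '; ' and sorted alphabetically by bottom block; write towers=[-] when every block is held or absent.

before: towers=[B/G/A/F/C; D/E] holding=-
pre[unstack(C, F)]: on(C,F) ok, clear(C) ok, handempty ok
all met → apply unstack(C, F)
after:  towers=[B/G/A/F; D/E] holding=C

towers=[B/G/A/F; D/E] holding=C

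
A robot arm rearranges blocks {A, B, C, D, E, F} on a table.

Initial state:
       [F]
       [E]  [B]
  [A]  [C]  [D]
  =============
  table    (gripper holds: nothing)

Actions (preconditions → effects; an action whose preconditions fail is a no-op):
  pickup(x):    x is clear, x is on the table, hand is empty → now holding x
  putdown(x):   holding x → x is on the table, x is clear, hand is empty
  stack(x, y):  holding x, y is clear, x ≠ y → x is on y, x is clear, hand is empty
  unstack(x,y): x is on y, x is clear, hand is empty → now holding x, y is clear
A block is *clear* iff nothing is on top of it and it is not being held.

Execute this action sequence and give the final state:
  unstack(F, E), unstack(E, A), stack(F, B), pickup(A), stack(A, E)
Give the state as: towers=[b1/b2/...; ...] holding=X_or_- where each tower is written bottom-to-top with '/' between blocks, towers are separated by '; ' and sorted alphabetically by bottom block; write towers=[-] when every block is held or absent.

towers=[C/E/A; D/B/F] holding=-

step 1 (unstack(F, E)): towers=[A; C/E; D/B] holding=F
step 2 (unstack(E, A)) [no-op]: towers=[A; C/E; D/B] holding=F
step 3 (stack(F, B)): towers=[A; C/E; D/B/F] holding=-
step 4 (pickup(A)): towers=[C/E; D/B/F] holding=A
step 5 (stack(A, E)): towers=[C/E/A; D/B/F] holding=-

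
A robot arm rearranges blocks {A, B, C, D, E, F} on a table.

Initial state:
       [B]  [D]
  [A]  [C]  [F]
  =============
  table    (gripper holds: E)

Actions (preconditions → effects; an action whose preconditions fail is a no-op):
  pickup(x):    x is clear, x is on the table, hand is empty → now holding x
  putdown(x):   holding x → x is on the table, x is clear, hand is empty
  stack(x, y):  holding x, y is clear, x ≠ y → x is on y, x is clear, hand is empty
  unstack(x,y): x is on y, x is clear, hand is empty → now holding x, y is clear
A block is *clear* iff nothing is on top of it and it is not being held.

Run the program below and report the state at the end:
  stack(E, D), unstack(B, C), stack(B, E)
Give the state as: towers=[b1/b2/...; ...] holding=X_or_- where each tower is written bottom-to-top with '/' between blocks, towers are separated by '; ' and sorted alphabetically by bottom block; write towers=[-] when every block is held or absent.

towers=[A; C; F/D/E/B] holding=-

step 1 (stack(E, D)): towers=[A; C/B; F/D/E] holding=-
step 2 (unstack(B, C)): towers=[A; C; F/D/E] holding=B
step 3 (stack(B, E)): towers=[A; C; F/D/E/B] holding=-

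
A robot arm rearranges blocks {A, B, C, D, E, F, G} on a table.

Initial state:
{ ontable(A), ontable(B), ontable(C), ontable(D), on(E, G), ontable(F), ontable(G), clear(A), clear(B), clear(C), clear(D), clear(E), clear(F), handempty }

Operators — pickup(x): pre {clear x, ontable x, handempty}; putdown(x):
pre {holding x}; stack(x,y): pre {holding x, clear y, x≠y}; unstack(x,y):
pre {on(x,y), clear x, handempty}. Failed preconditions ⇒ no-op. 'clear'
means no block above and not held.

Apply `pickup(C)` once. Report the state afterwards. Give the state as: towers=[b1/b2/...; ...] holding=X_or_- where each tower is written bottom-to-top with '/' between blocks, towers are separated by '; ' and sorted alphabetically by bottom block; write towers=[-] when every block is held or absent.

towers=[A; B; D; F; G/E] holding=C

before: towers=[A; B; C; D; F; G/E] holding=-
pre[pickup(C)]: clear(C) ok, ontable(C) ok, handempty ok
all met → apply pickup(C)
after:  towers=[A; B; D; F; G/E] holding=C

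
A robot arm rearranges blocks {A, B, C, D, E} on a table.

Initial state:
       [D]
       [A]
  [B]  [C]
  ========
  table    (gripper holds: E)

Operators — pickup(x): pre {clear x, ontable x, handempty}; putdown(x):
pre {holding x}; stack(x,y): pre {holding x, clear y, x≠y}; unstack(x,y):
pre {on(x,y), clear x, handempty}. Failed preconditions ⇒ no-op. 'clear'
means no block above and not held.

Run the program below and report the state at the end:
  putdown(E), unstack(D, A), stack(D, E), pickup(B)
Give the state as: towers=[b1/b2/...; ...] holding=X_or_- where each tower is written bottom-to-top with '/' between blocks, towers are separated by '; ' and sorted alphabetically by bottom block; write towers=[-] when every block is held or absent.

towers=[C/A; E/D] holding=B

step 1 (putdown(E)): towers=[B; C/A/D; E] holding=-
step 2 (unstack(D, A)): towers=[B; C/A; E] holding=D
step 3 (stack(D, E)): towers=[B; C/A; E/D] holding=-
step 4 (pickup(B)): towers=[C/A; E/D] holding=B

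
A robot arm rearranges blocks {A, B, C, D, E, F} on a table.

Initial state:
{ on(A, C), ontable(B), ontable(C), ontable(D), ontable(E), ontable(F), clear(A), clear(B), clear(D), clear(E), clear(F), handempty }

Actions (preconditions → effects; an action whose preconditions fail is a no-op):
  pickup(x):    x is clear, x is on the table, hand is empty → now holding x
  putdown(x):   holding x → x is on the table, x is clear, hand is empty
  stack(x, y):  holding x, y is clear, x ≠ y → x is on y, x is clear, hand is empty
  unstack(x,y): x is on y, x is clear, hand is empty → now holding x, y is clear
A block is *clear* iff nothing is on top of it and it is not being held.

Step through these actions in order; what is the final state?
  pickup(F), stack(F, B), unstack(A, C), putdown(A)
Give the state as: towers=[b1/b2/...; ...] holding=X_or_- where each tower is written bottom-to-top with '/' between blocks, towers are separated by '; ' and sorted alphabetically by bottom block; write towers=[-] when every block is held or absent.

towers=[A; B/F; C; D; E] holding=-

step 1 (pickup(F)): towers=[B; C/A; D; E] holding=F
step 2 (stack(F, B)): towers=[B/F; C/A; D; E] holding=-
step 3 (unstack(A, C)): towers=[B/F; C; D; E] holding=A
step 4 (putdown(A)): towers=[A; B/F; C; D; E] holding=-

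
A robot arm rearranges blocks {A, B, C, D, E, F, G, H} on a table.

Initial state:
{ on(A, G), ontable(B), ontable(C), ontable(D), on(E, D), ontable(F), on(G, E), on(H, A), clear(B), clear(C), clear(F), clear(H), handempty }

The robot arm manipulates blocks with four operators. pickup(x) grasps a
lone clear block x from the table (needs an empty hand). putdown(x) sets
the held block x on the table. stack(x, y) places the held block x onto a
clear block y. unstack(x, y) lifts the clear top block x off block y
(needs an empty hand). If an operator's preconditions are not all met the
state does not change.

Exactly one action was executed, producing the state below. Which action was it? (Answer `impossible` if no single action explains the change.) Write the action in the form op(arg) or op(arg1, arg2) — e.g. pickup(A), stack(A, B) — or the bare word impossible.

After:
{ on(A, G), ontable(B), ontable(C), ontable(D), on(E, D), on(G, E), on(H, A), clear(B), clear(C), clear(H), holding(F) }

target: towers=[B; C; D/E/G/A/H] holding=F
     unstack(H, A) → towers=[B; C; D/E/G/A; F] holding=H
         pickup(B) → towers=[C; D/E/G/A/H; F] holding=B
         pickup(F) → towers=[B; C; D/E/G/A/H] holding=F  ← match
         pickup(C) → towers=[B; D/E/G/A/H; F] holding=C

pickup(F)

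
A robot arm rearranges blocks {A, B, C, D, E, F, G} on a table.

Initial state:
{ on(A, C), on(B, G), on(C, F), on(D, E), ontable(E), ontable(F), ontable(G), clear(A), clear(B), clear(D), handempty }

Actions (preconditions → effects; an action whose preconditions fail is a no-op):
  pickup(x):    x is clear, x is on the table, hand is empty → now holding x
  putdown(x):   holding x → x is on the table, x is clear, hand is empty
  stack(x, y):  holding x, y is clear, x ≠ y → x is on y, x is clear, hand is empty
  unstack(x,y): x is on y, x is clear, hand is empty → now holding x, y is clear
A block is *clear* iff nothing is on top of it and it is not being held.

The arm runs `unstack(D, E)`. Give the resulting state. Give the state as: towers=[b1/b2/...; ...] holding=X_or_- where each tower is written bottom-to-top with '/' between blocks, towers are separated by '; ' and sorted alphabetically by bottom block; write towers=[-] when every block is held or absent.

towers=[E; F/C/A; G/B] holding=D

before: towers=[E/D; F/C/A; G/B] holding=-
pre[unstack(D, E)]: on(D,E) ok, clear(D) ok, handempty ok
all met → apply unstack(D, E)
after:  towers=[E; F/C/A; G/B] holding=D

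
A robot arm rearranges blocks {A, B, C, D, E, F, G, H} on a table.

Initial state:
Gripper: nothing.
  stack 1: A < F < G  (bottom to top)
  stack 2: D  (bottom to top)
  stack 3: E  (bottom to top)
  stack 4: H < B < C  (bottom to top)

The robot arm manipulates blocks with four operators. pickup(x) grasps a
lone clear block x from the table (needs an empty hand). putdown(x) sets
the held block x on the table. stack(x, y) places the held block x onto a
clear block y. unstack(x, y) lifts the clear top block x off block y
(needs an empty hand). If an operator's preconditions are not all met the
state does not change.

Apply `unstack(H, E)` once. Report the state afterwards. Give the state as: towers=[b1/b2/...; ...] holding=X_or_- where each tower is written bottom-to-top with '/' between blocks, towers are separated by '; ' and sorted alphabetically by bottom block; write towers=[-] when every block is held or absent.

before: towers=[A/F/G; D; E; H/B/C] holding=-
pre[unstack(H, E)]: on(H,E) fail, clear(H) fail, handempty ok
on(H,E), clear(H) unmet → unstack(H, E) is a no-op
after:  towers=[A/F/G; D; E; H/B/C] holding=-

towers=[A/F/G; D; E; H/B/C] holding=-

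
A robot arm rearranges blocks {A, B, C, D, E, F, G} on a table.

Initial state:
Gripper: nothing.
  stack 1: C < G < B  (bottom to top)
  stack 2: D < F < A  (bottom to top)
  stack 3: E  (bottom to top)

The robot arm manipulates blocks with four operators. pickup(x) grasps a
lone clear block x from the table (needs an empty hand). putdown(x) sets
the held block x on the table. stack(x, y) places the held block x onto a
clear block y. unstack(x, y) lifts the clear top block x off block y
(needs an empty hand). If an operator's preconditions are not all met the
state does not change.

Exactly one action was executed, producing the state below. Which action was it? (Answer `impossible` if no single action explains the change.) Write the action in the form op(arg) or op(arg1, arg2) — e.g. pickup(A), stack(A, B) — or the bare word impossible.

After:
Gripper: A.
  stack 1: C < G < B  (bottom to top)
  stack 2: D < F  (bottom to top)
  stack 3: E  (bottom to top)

unstack(A, F)

target: towers=[C/G/B; D/F; E] holding=A
     unstack(B, G) → towers=[C/G; D/F/A; E] holding=B
     unstack(A, F) → towers=[C/G/B; D/F; E] holding=A  ← match
         pickup(E) → towers=[C/G/B; D/F/A] holding=E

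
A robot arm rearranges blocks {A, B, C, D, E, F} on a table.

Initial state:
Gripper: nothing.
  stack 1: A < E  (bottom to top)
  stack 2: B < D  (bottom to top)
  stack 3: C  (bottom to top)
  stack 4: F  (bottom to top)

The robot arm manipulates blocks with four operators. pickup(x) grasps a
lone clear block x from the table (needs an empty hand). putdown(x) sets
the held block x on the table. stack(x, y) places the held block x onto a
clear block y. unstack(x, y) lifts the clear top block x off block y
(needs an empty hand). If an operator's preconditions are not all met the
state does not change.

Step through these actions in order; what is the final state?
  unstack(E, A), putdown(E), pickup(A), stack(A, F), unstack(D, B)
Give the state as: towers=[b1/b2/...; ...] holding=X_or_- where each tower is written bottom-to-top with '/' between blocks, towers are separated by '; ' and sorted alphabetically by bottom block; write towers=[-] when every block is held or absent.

step 1 (unstack(E, A)): towers=[A; B/D; C; F] holding=E
step 2 (putdown(E)): towers=[A; B/D; C; E; F] holding=-
step 3 (pickup(A)): towers=[B/D; C; E; F] holding=A
step 4 (stack(A, F)): towers=[B/D; C; E; F/A] holding=-
step 5 (unstack(D, B)): towers=[B; C; E; F/A] holding=D

towers=[B; C; E; F/A] holding=D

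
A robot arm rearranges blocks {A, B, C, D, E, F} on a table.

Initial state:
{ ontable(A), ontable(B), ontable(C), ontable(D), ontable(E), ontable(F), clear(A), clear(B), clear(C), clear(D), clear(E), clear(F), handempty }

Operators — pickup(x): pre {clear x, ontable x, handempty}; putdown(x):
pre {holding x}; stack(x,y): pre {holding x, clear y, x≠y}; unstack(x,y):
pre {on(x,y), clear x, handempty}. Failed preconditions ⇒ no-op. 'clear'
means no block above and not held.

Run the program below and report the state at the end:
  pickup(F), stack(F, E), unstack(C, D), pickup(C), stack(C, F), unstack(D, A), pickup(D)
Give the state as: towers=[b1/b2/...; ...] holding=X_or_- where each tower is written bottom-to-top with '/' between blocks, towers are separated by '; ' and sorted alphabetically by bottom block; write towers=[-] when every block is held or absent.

towers=[A; B; E/F/C] holding=D

step 1 (pickup(F)): towers=[A; B; C; D; E] holding=F
step 2 (stack(F, E)): towers=[A; B; C; D; E/F] holding=-
step 3 (unstack(C, D)) [no-op]: towers=[A; B; C; D; E/F] holding=-
step 4 (pickup(C)): towers=[A; B; D; E/F] holding=C
step 5 (stack(C, F)): towers=[A; B; D; E/F/C] holding=-
step 6 (unstack(D, A)) [no-op]: towers=[A; B; D; E/F/C] holding=-
step 7 (pickup(D)): towers=[A; B; E/F/C] holding=D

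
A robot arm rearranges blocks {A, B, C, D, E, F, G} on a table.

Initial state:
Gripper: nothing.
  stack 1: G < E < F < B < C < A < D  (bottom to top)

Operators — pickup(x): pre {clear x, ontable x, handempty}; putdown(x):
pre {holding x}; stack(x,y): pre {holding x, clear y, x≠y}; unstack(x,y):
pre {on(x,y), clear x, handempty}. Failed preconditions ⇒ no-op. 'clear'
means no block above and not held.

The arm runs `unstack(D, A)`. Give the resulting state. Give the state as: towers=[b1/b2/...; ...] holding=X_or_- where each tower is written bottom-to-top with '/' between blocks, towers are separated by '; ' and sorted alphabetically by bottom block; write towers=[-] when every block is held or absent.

before: towers=[G/E/F/B/C/A/D] holding=-
pre[unstack(D, A)]: on(D,A) ✓, clear(D) ✓, handempty ✓
all met → apply unstack(D, A)
after:  towers=[G/E/F/B/C/A] holding=D

towers=[G/E/F/B/C/A] holding=D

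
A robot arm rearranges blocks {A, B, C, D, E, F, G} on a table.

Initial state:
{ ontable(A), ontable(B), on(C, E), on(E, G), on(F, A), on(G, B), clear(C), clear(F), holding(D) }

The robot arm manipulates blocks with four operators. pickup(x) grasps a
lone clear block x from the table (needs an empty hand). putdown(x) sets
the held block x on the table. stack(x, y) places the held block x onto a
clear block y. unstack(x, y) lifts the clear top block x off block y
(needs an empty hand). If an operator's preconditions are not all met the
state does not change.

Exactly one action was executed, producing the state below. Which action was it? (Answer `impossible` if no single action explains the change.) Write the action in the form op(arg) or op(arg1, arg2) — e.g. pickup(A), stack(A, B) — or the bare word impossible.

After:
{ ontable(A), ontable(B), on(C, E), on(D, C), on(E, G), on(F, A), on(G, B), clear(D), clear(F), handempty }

stack(D, C)

target: towers=[A/F; B/G/E/C/D] holding=-
        putdown(D) → towers=[A/F; B/G/E/C; D] holding=-
       stack(D, F) → towers=[A/F/D; B/G/E/C] holding=-
       stack(D, C) → towers=[A/F; B/G/E/C/D] holding=-  ← match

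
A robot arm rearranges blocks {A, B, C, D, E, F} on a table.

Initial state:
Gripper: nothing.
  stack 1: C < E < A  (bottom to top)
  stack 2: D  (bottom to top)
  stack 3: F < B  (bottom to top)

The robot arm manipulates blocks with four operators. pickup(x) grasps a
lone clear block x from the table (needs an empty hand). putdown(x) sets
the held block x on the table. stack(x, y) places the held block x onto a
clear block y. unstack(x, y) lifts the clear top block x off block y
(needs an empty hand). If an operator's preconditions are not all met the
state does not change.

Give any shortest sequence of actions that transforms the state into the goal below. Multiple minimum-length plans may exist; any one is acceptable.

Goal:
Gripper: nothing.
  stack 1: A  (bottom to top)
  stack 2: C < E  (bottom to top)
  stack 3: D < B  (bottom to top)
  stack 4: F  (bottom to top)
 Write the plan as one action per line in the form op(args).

unstack(B, F)
stack(B, D)
unstack(A, E)
putdown(A)

step 1 (unstack(B, F)): towers=[C/E/A; D; F] holding=B
step 2 (stack(B, D)): towers=[C/E/A; D/B; F] holding=-
step 3 (unstack(A, E)): towers=[C/E; D/B; F] holding=A
step 4 (putdown(A)): towers=[A; C/E; D/B; F] holding=-
goal check: towers=[A; C/E; D/B; F] holding=- — reached (length 4, optimal by BFS)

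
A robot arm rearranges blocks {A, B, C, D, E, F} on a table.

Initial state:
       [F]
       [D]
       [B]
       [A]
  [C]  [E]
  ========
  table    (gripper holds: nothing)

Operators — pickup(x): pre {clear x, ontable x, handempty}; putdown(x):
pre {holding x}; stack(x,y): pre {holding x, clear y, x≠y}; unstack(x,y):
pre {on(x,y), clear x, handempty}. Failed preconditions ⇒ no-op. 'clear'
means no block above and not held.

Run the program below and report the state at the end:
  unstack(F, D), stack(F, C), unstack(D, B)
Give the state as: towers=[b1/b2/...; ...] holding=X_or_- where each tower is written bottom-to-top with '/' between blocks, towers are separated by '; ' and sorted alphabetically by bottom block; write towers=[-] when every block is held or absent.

step 1 (unstack(F, D)): towers=[C; E/A/B/D] holding=F
step 2 (stack(F, C)): towers=[C/F; E/A/B/D] holding=-
step 3 (unstack(D, B)): towers=[C/F; E/A/B] holding=D

towers=[C/F; E/A/B] holding=D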